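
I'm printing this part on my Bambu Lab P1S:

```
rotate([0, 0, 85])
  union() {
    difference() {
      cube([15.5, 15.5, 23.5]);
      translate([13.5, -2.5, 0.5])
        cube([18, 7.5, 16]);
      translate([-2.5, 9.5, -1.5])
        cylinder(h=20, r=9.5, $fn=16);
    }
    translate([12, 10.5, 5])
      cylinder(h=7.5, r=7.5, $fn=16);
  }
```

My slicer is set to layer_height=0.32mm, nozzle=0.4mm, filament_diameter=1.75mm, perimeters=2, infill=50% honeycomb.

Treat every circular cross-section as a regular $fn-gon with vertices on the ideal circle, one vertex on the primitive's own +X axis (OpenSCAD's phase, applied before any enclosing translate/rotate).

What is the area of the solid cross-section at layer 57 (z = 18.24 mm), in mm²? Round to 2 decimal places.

157.20 mm²

At z = 18.24 mm: the 15.5×15.5 cube contributes its full rectangle (area 240.25 mm²); the cube at (13.5, -2.5) is not intersected at this z (z outside [0.5, 16.5]); the r=9.5 cylinder at (-2.5, 9.5) contributes a regular 16-gon of circumradius 9.5 (area = (16/2)·9.500²·sin(360°/16) = 276.30 mm²); Subtracting the remaining from the first: starting from the 15.5×15.5 cube (240.25 mm²), the r=9.5 cylinder at (-2.5, 9.5) partially overlaps it — only the 83.05 mm² overlap (of its 276.30 mm²) is removed, clipping the outline — area = 157.20 mm²; the cylinder at (12, 10.5) is absent (z outside [5, 12.5]); Combining (union): only the result so far is present, so the union is just that shape — area = 157.20 mm²; (whole slice rotated 85° about Z — lengths, areas and connectivity unchanged). Overall, the cross-section is a single solid region. Net area = 157.20 mm².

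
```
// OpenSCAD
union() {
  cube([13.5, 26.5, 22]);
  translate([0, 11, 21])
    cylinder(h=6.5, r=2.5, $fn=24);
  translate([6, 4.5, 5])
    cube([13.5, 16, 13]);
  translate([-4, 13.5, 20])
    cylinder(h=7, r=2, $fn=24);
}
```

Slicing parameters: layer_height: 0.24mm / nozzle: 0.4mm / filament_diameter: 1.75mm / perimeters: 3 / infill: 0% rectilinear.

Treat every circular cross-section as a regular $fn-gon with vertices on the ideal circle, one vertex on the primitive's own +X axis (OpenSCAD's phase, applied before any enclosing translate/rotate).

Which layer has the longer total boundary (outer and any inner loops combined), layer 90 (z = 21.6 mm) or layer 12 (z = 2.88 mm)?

Layer 90 (z = 21.6): the 13.5×26.5 cube contributes its full rectangle (perimeter 80.00 mm); the r=2.5 cylinder at (0, 11) contributes a regular 24-gon of circumradius 2.5 (perimeter = 2·24·2.500·sin(180°/24) = 15.66 mm); the cube at (6, 4.5) is not intersected at this z (z outside [5, 18]); the cylinder at (-4, 13.5): section is a regular 24-gon, circumradius r=2 (perimeter = 2·24·2.000·sin(180°/24) = 12.53 mm); Combining (union): the regions partially overlap (shared area 9.71 mm²), so the edge portions inside another operand are dropped and the merged outline is re-measured after clipping — boundary = 95.36 mm. So its perimeter = 95.36 mm. Layer 12 (z = 2.88): the cube is present — its section is the full 13.5×26.5 rectangle (perimeter 80.00 mm); the cylinder at (0, 11) is absent (z outside [21, 27.5]); the cube at (6, 4.5) is absent (z outside [5, 18]); the cylinder at (-4, 13.5) is not intersected at this z (z outside [20, 27]); Merging all regions: only the 13.5×26.5 cube is present, so the union is just that shape — boundary = 80.00 mm. So its perimeter = 80.00 mm. Layer 90 is larger (95.36 vs 80.00 mm).

layer 90 (z = 21.6 mm)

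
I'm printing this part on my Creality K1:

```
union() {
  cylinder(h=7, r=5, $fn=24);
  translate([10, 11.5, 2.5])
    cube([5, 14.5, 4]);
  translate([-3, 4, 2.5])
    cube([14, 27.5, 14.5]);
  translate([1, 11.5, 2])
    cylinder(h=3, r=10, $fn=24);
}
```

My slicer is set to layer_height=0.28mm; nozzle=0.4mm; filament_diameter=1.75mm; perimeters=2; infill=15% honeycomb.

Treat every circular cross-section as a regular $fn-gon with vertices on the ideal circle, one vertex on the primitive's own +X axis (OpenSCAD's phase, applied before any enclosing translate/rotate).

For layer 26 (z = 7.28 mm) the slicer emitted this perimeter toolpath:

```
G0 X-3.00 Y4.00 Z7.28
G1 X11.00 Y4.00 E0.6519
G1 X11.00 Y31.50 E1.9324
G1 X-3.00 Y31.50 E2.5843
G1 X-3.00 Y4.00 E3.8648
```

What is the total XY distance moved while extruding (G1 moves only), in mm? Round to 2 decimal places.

83.00 mm

Sum the Euclidean lengths of each G1 segment: total = 83.00 mm.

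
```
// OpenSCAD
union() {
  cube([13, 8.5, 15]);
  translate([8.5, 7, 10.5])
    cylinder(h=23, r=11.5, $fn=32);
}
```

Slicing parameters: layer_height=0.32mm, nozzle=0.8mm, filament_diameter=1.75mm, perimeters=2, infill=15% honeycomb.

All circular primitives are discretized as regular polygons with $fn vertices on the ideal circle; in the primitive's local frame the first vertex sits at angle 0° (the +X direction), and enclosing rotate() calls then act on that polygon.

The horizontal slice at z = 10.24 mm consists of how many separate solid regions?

At z = 10.24 mm: the 13×8.5 cube contributes its full rectangle; the cylinder at (8.5, 7) is not intersected at this z (z outside [10.5, 33.5]); Combining (union): only the 13×8.5 cube is present, so the union is just that shape — 1 connected region. The result has 1 disconnected region.

1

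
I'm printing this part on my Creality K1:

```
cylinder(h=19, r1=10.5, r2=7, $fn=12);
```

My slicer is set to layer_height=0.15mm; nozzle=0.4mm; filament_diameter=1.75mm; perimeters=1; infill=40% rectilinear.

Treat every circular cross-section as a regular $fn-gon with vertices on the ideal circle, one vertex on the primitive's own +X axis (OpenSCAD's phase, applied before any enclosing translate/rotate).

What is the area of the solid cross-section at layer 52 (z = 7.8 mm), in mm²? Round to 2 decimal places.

246.42 mm²

At z = 7.8 mm: the cone: at t=0.411 of its height the radius interpolates to r₁+(r₂−r₁)t = 9.063, giving a regular 12-gon of that circumradius (area = (12/2)·9.063²·sin(360°/12) = 246.42 mm²). Overall, the cross-section is a single solid region. Net area = 246.42 mm².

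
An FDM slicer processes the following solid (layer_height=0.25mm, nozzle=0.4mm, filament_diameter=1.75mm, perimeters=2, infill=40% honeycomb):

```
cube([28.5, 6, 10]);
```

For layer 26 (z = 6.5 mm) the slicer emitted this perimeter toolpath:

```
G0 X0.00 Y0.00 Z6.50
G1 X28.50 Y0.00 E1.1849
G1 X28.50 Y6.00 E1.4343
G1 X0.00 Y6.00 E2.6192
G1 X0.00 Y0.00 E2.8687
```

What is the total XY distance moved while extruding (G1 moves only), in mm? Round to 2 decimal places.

69.00 mm

Sum the Euclidean lengths of each G1 segment: total = 69.00 mm.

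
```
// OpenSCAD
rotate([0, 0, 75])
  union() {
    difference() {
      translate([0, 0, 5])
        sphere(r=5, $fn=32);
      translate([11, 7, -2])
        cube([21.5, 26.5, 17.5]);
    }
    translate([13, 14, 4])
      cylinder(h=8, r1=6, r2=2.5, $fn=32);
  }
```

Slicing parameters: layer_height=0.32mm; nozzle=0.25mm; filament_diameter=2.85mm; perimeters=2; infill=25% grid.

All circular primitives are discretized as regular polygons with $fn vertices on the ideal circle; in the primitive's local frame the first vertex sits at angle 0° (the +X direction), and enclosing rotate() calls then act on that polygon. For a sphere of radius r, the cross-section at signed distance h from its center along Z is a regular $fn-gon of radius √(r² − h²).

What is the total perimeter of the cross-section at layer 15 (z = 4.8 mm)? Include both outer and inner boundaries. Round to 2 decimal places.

66.78 mm

At z = 4.8 mm: the r=5 sphere contributes a regular 32-gon of circumradius √(5²−0.2²) = 4.996 (perimeter = 2·32·4.996·sin(180°/32) = 31.34 mm); the cube at (11, 7) is present — its section is the full 21.5×26.5 rectangle (perimeter 96.00 mm); Taking the first minus the rest: starting from the r=5 sphere, the 21.5×26.5 cube at (11, 7) misses the remaining region (no effect) — boundary = 31.34 mm; the cone at (13, 14) (r1=6→r2=2.5) has section circumradius 5.650 here — a regular 32-gon (perimeter = 2·32·5.650·sin(180°/32) = 35.44 mm); Taking the union: the 2 present regions are separate (no shared area or edge), so areas and boundary lengths simply add and each stays a separate island — boundary = 66.78 mm; (whole slice rotated 75° about Z — lengths, areas and connectivity unchanged). Overall, the cross-section has 2 separate islands. Total boundary length (outer) = 66.78 mm.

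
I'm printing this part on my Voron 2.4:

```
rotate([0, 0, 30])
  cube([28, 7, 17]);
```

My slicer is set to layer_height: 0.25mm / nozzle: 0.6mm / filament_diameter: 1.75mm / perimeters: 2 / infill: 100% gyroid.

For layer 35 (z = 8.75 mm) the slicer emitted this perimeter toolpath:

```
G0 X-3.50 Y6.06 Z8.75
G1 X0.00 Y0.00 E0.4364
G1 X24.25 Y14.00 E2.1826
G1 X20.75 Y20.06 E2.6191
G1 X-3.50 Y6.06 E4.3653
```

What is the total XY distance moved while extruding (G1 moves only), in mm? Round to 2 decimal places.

70.00 mm

Sum the Euclidean lengths of each G1 segment: total = 70.00 mm.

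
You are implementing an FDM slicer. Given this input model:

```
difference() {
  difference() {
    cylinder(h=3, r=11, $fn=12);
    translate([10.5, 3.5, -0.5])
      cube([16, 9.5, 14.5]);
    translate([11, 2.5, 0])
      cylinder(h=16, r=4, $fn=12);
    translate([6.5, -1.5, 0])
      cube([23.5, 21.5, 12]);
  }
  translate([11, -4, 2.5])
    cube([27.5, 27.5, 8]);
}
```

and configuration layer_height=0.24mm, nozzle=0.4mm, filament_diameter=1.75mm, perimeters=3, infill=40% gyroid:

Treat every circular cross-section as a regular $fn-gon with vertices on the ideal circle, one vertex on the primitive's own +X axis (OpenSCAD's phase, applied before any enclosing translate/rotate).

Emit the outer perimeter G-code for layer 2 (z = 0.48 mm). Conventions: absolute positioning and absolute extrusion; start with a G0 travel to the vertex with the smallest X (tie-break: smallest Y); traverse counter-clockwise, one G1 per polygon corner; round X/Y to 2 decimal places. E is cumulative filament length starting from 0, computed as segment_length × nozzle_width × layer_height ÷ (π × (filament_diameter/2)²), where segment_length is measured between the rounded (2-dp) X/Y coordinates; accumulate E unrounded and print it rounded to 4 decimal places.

At z = 0.48 mm: the cylinder: section is a regular 12-gon, circumradius r=11; the cube at (10.5, 3.5) (footprint 16×9.5) is included at this height; the r=4 cylinder at (11, 2.5) contributes a regular 12-gon of circumradius 4; the cube at (6.5, -1.5) (footprint 23.5×21.5) is included at this height; After the difference (first − rest): starting from the r=11 cylinder, the 16×9.5 cube at (10.5, 3.5) misses the remaining region (no effect); the r=4 cylinder at (11, 2.5) partially overlaps it — only the 18.34 mm² overlap (of its 48.00 mm²) is removed, clipping the outline; the 23.5×21.5 cube at (6.5, -1.5) partially overlaps it — only the 13.39 mm² overlap (of its 505.25 mm²) is removed, clipping the outline — 1 connected region; the cube at (11, -4) does not reach this height (z outside [2.5, 10.5]); After the difference (first − rest): none of the subtracted shapes is present at this height, so that combined region is unchanged — 1 connected region. The outline is a single polygon with 13 vertices. Extrusion per mm of travel: 0.4 × 0.24 / (π × 0.875²) = 0.039912. Accumulating E over each segment gives final E = 2.8314.

G0 X-11.00 Y0.00 Z0.48
G1 X-9.53 Y-5.50 E0.2272
G1 X-5.50 Y-9.53 E0.4547
G1 X0.00 Y-11.00 E0.6819
G1 X5.50 Y-9.53 E0.9091
G1 X9.53 Y-5.50 E1.1366
G1 X10.60 Y-1.50 E1.3019
G1 X6.50 Y-1.50 E1.4655
G1 X6.50 Y8.53 E1.8658
G1 X5.50 Y9.53 E1.9223
G1 X0.00 Y11.00 E2.1495
G1 X-5.50 Y9.53 E2.3767
G1 X-9.53 Y5.50 E2.6042
G1 X-11.00 Y0.00 E2.8314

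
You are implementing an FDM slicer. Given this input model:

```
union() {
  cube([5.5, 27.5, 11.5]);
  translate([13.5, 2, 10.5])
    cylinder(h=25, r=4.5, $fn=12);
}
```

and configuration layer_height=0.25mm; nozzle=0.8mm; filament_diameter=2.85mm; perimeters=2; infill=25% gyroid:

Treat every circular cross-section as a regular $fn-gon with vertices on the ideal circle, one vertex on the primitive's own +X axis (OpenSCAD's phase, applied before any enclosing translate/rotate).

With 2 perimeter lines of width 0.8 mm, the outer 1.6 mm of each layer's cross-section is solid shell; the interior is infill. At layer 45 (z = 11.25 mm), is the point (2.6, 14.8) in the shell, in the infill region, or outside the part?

At z = 11.25 mm: the cube is present — its section is the full 5.5×27.5 rectangle; the cylinder at (13.5, 2): section is a regular 12-gon, circumradius r=4.5; Combining (union): the 2 present regions are separate (no shared area or edge), so areas and boundary lengths simply add and each stays a separate island — 2 connected regions. Overall, the cross-section has 2 separate islands. The nearest boundary edge runs (0.00, 0.00)→(0.00, 27.50); distance from the point to it = 2.60 mm. (Shell/infill is judged within the island containing the point — the largest one.) The point is inside the cross-section and 2.60 mm from the nearest boundary — more than the 1.6 mm shell width (2 × 0.8), so it's in the infill interior.

infill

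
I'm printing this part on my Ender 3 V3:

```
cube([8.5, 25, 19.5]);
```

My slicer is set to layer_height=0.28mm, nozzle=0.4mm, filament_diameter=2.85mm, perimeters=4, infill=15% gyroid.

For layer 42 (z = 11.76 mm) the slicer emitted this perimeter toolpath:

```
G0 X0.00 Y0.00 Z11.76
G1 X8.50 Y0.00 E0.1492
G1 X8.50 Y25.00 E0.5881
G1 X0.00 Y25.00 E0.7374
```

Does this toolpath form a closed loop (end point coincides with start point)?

no

Start point (G0): (0.00, 0.00). End point (last G1): the path does not return to the start — open.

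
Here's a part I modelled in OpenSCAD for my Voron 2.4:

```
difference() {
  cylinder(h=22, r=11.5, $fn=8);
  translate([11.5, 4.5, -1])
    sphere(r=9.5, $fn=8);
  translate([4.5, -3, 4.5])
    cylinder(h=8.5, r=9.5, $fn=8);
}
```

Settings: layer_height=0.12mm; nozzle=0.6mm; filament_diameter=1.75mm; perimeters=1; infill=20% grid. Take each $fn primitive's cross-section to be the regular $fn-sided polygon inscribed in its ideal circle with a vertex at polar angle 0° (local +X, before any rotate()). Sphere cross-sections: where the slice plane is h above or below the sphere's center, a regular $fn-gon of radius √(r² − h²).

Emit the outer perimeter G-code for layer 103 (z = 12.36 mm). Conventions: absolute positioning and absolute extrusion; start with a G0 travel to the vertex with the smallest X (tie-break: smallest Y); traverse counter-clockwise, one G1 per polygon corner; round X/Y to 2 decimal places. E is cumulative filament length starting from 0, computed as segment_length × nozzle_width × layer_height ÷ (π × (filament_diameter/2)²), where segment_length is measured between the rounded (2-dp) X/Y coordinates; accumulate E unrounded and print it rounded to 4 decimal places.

At z = 12.36 mm: the r=11.5 cylinder gives a regular 8-gon of circumradius 11.5 (constant along its height); the sphere at (11.5, 4.5) does not reach this height (|z−center|=13.360 > r=9.5); the r=9.5 cylinder at (4.5, -3) gives a regular 8-gon of circumradius 9.5 (constant along its height); Taking the first minus the rest: starting from the r=11.5 cylinder, the r=9.5 cylinder at (4.5, -3) partially overlaps it — only the 200.75 mm² overlap (of its 255.27 mm²) is removed, clipping the outline — 1 connected region. The outline is a single polygon with 12 vertices. Extrusion per mm of travel: 0.6 × 0.12 / (π × 0.875²) = 0.029934. Accumulating E over each segment gives final E = 2.4006.

G0 X-11.50 Y0.00 Z12.36
G1 X-8.13 Y-8.13 E0.2634
G1 X0.00 Y-11.50 E0.5269
G1 X1.04 Y-11.07 E0.5606
G1 X-2.22 Y-9.72 E0.6662
G1 X-5.00 Y-3.00 E0.8839
G1 X-2.22 Y3.72 E1.1016
G1 X4.50 Y6.50 E1.3193
G1 X9.70 Y4.35 E1.4877
G1 X8.13 Y8.13 E1.6102
G1 X0.00 Y11.50 E1.8737
G1 X-8.13 Y8.13 E2.1371
G1 X-11.50 Y0.00 E2.4006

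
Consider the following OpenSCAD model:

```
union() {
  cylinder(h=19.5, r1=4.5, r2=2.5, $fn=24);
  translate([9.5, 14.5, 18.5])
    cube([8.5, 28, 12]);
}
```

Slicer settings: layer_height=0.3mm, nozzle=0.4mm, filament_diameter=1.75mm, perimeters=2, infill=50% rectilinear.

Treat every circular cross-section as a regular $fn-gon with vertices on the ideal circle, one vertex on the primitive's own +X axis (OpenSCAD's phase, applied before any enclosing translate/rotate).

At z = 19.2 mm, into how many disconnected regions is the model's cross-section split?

At z = 19.2 mm: the cone: at t=0.985 of its height the radius interpolates to r₁+(r₂−r₁)t = 2.531, giving a regular 24-gon of that circumradius; the 8.5×28 cube at (9.5, 14.5) contributes its full rectangle; Merging all regions: the 2 present regions are separate (no shared area or edge), so areas and boundary lengths simply add and each stays a separate island — 2 connected regions. The result has 2 disconnected regions.

2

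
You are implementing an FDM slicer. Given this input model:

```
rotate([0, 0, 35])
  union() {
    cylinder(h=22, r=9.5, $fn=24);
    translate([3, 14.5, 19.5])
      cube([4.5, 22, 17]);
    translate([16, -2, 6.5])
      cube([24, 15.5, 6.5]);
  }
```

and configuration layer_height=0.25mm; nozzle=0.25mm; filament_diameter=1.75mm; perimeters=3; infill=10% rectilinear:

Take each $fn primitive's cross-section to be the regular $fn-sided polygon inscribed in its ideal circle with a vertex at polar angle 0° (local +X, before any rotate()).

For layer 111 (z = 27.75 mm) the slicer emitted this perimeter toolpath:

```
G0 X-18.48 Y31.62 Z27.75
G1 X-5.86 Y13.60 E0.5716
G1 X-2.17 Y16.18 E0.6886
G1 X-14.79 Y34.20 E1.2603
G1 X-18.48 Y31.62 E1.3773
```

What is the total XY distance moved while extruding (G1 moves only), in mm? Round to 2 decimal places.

Sum the Euclidean lengths of each G1 segment: total = 53.00 mm.

53.00 mm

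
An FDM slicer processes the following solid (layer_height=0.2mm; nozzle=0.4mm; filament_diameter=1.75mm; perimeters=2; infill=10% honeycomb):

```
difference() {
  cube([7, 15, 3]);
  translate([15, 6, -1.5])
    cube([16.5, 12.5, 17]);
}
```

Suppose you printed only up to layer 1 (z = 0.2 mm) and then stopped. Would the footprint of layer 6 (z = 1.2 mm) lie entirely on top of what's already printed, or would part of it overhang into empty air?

entirely on top

Compare the two slices. At z = 0.2: the 7×15 cube contributes its full rectangle (area 105.00 mm²); the cube at (15, 6) is present — its section is the full 16.5×12.5 rectangle (area 206.25 mm²); After the difference (first − rest): starting from the 7×15 cube (105.00 mm²), the 16.5×12.5 cube at (15, 6) misses the remaining region (no effect) — area = 105.00 mm². At z = 1.2: the 7×15 cube contributes its full rectangle (area 105.00 mm²); the 16.5×12.5 cube at (15, 6) contributes its full rectangle (area 206.25 mm²); After the difference (first − rest): starting from the 7×15 cube (105.00 mm²), the 16.5×12.5 cube at (15, 6) misses the remaining region (no effect) — area = 105.00 mm². Checking containment: the cross-section at z = 1.2 is a subset of the cross-section at z = 0.2.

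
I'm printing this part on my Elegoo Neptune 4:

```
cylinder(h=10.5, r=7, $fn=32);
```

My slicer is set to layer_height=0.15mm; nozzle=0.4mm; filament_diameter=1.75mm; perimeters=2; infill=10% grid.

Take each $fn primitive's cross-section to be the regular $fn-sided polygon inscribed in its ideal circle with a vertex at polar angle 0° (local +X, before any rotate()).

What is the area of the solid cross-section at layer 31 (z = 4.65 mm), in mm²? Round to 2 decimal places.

At z = 4.65 mm: the r=7 cylinder contributes a regular 32-gon of circumradius 7 (area = (32/2)·7.000²·sin(360°/32) = 152.95 mm²). Overall, the cross-section is a single solid region. Net area = 152.95 mm².

152.95 mm²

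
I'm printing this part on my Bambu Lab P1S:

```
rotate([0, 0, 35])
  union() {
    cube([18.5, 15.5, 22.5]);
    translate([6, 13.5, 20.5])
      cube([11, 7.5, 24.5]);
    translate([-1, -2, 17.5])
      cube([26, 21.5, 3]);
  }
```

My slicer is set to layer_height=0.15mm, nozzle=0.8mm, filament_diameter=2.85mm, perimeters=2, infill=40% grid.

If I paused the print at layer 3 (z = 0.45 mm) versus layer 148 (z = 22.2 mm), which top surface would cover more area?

layer 148 (z = 22.2 mm)

Layer 3 (z = 0.45): the cube (footprint 18.5×15.5) is included at this height (area 286.75 mm²); the cube at (6, 13.5) is absent (z outside [20.5, 45]); the cube at (-1, -2) is absent (z outside [17.5, 20.5]); Combining (union): only the 18.5×15.5 cube is present, so the union is just that shape — area = 286.75 mm²; (rotated 35° about Z; rotation is an isometry so areas/perimeters/island counts are preserved). So its area = 286.75 mm². Layer 148 (z = 22.2): the cube is present — its section is the full 18.5×15.5 rectangle (area 286.75 mm²); the cube at (6, 13.5) is present — its section is the full 11×7.5 rectangle (area 82.50 mm²); the cube at (-1, -2) is absent (z outside [17.5, 20.5]); Merging all regions: the regions partially overlap — summed areas 369.25 mm² minus the doubly-counted overlap 22.00 mm² gives 347.25 mm² — area = 347.25 mm²; (whole slice rotated 35° about Z — lengths, areas and connectivity unchanged). So its area = 347.25 mm². Layer 148 is larger (347.25 vs 286.75 mm²).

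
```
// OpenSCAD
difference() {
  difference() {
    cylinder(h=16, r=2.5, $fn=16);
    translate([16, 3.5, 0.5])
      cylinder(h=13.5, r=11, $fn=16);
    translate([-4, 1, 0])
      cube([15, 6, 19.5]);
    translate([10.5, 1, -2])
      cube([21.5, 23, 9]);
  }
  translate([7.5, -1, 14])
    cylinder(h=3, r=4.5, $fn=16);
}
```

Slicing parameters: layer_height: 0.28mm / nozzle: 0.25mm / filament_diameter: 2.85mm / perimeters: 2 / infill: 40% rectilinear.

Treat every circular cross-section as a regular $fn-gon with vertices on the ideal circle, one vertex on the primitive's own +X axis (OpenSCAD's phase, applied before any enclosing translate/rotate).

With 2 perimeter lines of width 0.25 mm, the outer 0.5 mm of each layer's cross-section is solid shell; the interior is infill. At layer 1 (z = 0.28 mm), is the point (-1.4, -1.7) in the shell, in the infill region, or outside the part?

At z = 0.28 mm: the r=2.5 cylinder gives a regular 16-gon of circumradius 2.5 (constant along its height); the cylinder at (16, 3.5) does not reach this height (z outside [0.5, 14]); the 15×6 cube at (-4, 1) contributes its full rectangle; the cube at (10.5, 1) is present — its section is the full 21.5×23 rectangle; Subtracting the remaining from the first: starting from the r=2.5 cylinder, the 15×6 cube at (-4, 1) partially overlaps it — only the 4.77 mm² overlap (of its 90.00 mm²) is removed, clipping the outline; the 21.5×23 cube at (10.5, 1) misses the remaining region (no effect) — 1 connected region; the cylinder at (7.5, -1) is not intersected at this z (z outside [14, 17]); Subtracting the remaining from the first: none of the subtracted shapes is present at this height, so the result so far is unchanged — 1 connected region. Overall, the cross-section is a single solid region. The nearest boundary edge runs (-0.96, -2.31)→(-1.77, -1.77); distance from the point to it = 0.26 mm. The point is inside the cross-section, 0.26 mm from the nearest boundary — within the 0.5 mm shell band (2 × 0.25).

shell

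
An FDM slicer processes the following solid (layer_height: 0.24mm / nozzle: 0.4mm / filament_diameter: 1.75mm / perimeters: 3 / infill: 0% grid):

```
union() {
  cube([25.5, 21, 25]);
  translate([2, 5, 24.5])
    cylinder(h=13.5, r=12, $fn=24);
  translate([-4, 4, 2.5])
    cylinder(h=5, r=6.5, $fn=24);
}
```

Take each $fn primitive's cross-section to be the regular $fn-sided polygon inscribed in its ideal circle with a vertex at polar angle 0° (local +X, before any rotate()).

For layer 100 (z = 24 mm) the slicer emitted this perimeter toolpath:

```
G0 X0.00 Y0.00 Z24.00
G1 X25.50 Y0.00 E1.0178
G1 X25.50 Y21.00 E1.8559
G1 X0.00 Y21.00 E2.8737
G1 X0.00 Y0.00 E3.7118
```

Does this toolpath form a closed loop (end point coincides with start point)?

Start point (G0): (0.00, 0.00). End point (last G1): the path returns to the start — closed.

yes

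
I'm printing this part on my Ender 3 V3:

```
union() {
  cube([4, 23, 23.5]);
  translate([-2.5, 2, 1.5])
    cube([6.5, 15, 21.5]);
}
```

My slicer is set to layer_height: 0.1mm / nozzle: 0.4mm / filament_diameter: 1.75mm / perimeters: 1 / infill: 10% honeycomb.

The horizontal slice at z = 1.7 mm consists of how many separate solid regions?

At z = 1.7 mm: the 4×23 cube contributes its full rectangle; the 6.5×15 cube at (-2.5, 2) contributes its full rectangle; Combining (union): the regions partially overlap (shared area 60.00 mm²), so overlapping operands fuse into one piece — 1 connected region. The result has 1 disconnected region.

1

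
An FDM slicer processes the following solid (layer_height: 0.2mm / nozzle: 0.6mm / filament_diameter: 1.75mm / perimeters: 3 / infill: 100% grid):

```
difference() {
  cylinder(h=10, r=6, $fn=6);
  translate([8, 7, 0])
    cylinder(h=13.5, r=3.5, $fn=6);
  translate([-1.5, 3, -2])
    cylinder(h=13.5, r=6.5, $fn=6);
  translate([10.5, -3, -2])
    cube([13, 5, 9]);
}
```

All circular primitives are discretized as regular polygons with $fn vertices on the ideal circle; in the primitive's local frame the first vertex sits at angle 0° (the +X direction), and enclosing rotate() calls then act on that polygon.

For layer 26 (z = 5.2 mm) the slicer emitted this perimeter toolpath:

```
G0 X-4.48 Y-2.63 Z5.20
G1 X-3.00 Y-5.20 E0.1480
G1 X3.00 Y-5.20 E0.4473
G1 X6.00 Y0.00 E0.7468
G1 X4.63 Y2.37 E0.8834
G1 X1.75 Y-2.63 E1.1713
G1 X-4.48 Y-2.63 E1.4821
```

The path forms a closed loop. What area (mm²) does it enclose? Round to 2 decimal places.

Apply the shoelace formula to the sequence of (X, Y) vertices; enclosed area = 29.66 mm².

29.66 mm²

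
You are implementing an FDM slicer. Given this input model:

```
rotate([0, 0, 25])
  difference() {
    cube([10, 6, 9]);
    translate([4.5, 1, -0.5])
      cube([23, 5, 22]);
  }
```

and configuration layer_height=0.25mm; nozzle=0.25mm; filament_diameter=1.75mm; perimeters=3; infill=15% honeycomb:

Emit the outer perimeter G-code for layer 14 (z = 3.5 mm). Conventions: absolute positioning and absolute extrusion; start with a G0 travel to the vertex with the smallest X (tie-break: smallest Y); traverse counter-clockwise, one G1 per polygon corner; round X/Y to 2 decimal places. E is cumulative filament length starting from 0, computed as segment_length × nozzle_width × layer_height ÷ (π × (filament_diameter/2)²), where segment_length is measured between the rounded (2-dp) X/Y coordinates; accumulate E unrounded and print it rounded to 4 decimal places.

G0 X-2.54 Y5.44 Z3.50
G1 X0.00 Y0.00 E0.1560
G1 X9.06 Y4.23 E0.4158
G1 X8.64 Y5.13 E0.4416
G1 X3.66 Y2.81 E0.5844
G1 X1.54 Y7.34 E0.7143
G1 X-2.54 Y5.44 E0.8313

At z = 3.5 mm: the cube (footprint 10×6) is included at this height; the 23×5 cube at (4.5, 1) contributes its full rectangle; Subtracting the remaining from the first: starting from the 10×6 cube, the 23×5 cube at (4.5, 1) partially overlaps it — only the 27.50 mm² overlap (of its 115.00 mm²) is removed, clipping the outline — 1 connected region; (whole slice rotated 25° about Z — lengths, areas and connectivity unchanged). The outline is a single polygon with 6 vertices. Extrusion per mm of travel: 0.25 × 0.25 / (π × 0.875²) = 0.025984. Accumulating E over each segment gives final E = 0.8313.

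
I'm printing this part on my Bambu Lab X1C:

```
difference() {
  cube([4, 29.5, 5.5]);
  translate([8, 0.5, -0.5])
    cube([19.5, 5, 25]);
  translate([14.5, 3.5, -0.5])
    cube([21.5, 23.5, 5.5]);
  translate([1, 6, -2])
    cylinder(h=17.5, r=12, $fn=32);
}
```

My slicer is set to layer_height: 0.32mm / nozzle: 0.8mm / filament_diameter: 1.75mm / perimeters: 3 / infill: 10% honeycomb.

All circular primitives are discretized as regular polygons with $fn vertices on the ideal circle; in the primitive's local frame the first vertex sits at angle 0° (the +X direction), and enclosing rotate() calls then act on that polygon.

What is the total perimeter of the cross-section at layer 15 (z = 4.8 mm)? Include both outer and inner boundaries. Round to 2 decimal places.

31.57 mm

At z = 4.8 mm: the 4×29.5 cube contributes its full rectangle (perimeter 67.00 mm); the 19.5×5 cube at (8, 0.5) contributes its full rectangle (perimeter 49.00 mm); the cube at (14.5, 3.5) is present — its section is the full 21.5×23.5 rectangle (perimeter 90.00 mm); the r=12 cylinder at (1, 6) contributes a regular 32-gon of circumradius 12 (perimeter = 2·32·12.000·sin(180°/32) = 75.28 mm); After the difference (first − rest): starting from the 4×29.5 cube, the 19.5×5 cube at (8, 0.5) misses the remaining region (no effect); the 21.5×23.5 cube at (14.5, 3.5) misses the remaining region (no effect); the r=12 cylinder at (1, 6) partially overlaps it — only the 71.46 mm² overlap (of its 449.49 mm²) is removed, clipping the outline — boundary = 31.57 mm. Overall, the cross-section is a single solid region. Total boundary length (outer) = 31.57 mm.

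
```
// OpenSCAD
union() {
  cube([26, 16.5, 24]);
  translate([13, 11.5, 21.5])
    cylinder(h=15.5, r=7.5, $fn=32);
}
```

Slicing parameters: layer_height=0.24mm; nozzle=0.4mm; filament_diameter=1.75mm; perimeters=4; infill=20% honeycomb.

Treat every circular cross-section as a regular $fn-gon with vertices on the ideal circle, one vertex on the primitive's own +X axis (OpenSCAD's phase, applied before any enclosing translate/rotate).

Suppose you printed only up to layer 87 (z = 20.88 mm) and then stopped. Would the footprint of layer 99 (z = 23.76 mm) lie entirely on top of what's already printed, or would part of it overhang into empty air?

Compare the two slices. At z = 20.88: the cube is present — its section is the full 26×16.5 rectangle (area 429.00 mm²); the cylinder at (13, 11.5) is absent (z outside [21.5, 37]); Taking the union: only the 26×16.5 cube is present, so the union is just that shape — area = 429.00 mm². At z = 23.76: the cube (footprint 26×16.5) is included at this height (area 429.00 mm²); the r=7.5 cylinder at (13, 11.5) gives a regular 32-gon of circumradius 7.5 (constant along its height) (area = (32/2)·7.500²·sin(360°/32) = 175.58 mm²); Merging all regions: the regions partially overlap — summed areas 604.58 mm² minus the doubly-counted overlap 156.52 mm² gives 448.06 mm² — area = 448.06 mm². Checking containment: at z = 23.76 the cross-section extends beyond the z = 20.88 cross-section by about 19.06 mm².

part overhangs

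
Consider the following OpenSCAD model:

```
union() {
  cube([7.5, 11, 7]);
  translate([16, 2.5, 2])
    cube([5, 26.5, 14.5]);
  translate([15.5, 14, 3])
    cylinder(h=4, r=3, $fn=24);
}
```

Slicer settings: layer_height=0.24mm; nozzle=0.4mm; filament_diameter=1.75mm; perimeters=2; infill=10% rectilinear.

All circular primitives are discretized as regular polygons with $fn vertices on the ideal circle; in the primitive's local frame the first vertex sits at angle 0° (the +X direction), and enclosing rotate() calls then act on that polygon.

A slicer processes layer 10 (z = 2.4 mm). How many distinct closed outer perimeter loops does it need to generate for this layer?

At z = 2.4 mm: the cube (footprint 7.5×11) is included at this height; the cube at (16, 2.5) (footprint 5×26.5) is included at this height; the cylinder at (15.5, 14) is absent (z outside [3, 7]); Merging all regions: the 2 present regions are separate (no shared area or edge), so areas and boundary lengths simply add and each stays a separate island — 2 connected regions. The result has 2 disconnected regions.

2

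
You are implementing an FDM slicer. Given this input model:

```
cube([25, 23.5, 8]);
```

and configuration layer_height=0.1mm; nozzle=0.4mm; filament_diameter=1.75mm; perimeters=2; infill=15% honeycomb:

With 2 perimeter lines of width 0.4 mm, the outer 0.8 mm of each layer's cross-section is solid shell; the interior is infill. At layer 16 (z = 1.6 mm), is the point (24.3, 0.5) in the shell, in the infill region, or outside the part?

At z = 1.6 mm: the 25×23.5 cube contributes its full rectangle. Overall, the cross-section is a single solid region. The nearest boundary edge runs (0.00, 0.00)→(25.00, 0.00); distance from the point to it = 0.50 mm. The point is inside the cross-section, 0.50 mm from the nearest boundary — within the 0.8 mm shell band (2 × 0.4).

shell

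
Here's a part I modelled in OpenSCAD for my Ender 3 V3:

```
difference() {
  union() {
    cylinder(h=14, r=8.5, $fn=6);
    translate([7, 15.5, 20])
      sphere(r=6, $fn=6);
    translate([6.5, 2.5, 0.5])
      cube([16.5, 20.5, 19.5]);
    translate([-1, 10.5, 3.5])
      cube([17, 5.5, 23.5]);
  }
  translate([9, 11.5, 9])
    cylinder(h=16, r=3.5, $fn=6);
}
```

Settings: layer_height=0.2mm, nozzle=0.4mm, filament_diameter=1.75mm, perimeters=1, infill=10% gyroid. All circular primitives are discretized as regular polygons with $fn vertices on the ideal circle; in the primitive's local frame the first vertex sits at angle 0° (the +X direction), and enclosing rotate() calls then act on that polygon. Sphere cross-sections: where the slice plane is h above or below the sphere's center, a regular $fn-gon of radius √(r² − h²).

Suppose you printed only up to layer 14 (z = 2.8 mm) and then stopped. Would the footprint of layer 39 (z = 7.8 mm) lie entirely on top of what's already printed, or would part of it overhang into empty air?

part overhangs

Compare the two slices. At z = 2.8: the r=8.5 cylinder contributes a regular 6-gon of circumradius 8.5 (area = (6/2)·8.500²·sin(360°/6) = 187.71 mm²); the sphere at (7, 15.5) is not intersected at this z (|z−center|=17.200 > r=6); the cube at (6.5, 2.5) is present — its section is the full 16.5×20.5 rectangle (area 338.25 mm²); the cube at (-1, 10.5) is absent (z outside [3.5, 27]); Merging all regions: the regions partially overlap — summed areas 525.96 mm² minus the doubly-counted overlap 0.27 mm² gives 525.69 mm² — area = 525.69 mm²; the cylinder at (9, 11.5) does not reach this height (z outside [9, 25]); After the difference (first − rest): none of the subtracted shapes is present at this height, so the result so far is unchanged — area = 525.69 mm². At z = 7.8: the r=8.5 cylinder gives a regular 6-gon of circumradius 8.5 (constant along its height) (area = (6/2)·8.500²·sin(360°/6) = 187.71 mm²); the sphere at (7, 15.5) is not intersected at this z (|z−center|=12.200 > r=6); the 16.5×20.5 cube at (6.5, 2.5) contributes its full rectangle (area 338.25 mm²); the cube at (-1, 10.5) is present — its section is the full 17×5.5 rectangle (area 93.50 mm²); Taking the union: the regions partially overlap — summed areas 619.46 mm² minus the doubly-counted overlap 52.52 mm² gives 566.94 mm² — area = 566.94 mm²; the cylinder at (9, 11.5) is not intersected at this z (z outside [9, 25]); Subtracting the remaining from the first: none of the subtracted shapes is present at this height, so the result so far is unchanged — area = 566.94 mm². Checking containment: at z = 7.8 the cross-section extends beyond the z = 2.8 cross-section by about 41.25 mm².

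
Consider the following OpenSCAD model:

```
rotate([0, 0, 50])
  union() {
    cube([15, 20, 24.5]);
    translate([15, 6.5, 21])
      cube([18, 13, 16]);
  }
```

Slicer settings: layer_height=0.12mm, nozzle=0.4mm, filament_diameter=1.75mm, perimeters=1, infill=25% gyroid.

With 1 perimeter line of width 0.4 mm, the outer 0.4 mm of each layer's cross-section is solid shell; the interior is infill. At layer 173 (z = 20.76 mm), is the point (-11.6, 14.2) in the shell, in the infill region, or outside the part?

At z = 20.76 mm: the cube is present — its section is the full 15×20 rectangle; the cube at (15, 6.5) is not intersected at this z (z outside [21, 37]); Combining (union): only the 15×20 cube is present, so the union is just that shape — 1 connected region; (rotated 50° about Z; rotation is an isometry so areas/perimeters/island counts are preserved). Overall, the cross-section is a single solid region. Undo the 50° rotation: the query point maps to (3.421, 18.014) in the un-rotated model frame. The nearest boundary edge runs (15.00, 20.00)→(0.00, 20.00); distance from the point to it = 1.99 mm. The point is inside the cross-section and 1.99 mm from the nearest boundary — more than the 0.4 mm shell width (1 × 0.4), so it's in the infill interior.

infill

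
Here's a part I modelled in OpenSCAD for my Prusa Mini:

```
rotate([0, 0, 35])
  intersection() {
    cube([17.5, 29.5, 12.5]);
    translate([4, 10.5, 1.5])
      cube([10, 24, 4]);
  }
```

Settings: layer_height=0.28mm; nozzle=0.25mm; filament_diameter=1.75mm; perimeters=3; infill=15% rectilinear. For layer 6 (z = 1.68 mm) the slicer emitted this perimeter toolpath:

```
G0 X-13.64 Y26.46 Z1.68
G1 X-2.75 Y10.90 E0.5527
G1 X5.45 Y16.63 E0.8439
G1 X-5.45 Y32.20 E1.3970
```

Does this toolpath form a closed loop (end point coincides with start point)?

no

Start point (G0): (-13.64, 26.46). End point (last G1): the path does not return to the start — open.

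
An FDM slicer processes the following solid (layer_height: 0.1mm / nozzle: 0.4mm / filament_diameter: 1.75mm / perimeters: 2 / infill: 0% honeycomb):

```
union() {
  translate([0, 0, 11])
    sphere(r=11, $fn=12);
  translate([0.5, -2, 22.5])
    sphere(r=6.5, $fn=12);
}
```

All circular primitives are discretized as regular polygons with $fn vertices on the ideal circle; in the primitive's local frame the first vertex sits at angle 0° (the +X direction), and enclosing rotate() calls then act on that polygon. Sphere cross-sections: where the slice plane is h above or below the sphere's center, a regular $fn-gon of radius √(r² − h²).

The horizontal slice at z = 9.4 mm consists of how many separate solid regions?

1

At z = 9.4 mm: the r=11 sphere contributes a regular 12-gon of circumradius √(11²−1.6²) = 10.883; the sphere at (0.5, -2) is not intersected at this z (|z−center|=13.100 > r=6.5); Combining (union): only the r=11 sphere is present, so the union is just that shape — 1 connected region. The result has 1 disconnected region.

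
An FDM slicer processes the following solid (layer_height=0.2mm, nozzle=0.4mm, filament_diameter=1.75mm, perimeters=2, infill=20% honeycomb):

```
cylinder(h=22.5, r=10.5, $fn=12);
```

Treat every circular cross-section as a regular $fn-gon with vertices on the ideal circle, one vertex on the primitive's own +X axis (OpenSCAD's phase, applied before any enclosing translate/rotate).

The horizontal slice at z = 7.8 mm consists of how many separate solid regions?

1

At z = 7.8 mm: the r=10.5 cylinder contributes a regular 12-gon of circumradius 10.5. The result has 1 disconnected region.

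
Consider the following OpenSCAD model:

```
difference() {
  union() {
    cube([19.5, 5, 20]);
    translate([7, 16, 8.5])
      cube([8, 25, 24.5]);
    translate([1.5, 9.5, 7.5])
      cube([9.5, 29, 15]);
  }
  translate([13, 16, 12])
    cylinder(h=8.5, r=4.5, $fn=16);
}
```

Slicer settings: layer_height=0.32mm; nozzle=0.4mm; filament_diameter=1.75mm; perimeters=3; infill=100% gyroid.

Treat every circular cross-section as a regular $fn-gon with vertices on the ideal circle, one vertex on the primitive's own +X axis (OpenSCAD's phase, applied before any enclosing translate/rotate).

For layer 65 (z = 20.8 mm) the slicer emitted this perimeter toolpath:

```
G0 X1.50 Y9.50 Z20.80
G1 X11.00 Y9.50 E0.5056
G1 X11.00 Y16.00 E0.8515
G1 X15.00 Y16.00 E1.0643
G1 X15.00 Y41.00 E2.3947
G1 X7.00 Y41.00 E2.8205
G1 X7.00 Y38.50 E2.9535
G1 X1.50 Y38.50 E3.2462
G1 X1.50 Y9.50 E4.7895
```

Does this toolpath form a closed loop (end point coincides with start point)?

Start point (G0): (1.50, 9.50). End point (last G1): the path returns to the start — closed.

yes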